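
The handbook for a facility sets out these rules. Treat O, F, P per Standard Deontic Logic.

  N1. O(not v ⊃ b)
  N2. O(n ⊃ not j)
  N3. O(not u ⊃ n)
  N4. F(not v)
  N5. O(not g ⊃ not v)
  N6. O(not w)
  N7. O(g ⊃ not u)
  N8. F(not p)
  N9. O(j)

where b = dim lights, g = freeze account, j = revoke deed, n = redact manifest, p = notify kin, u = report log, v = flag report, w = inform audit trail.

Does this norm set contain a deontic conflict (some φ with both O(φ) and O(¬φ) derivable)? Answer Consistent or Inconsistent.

Inconsistent

F(not v) at premise 4 means O(v).
The contrapositive of premise 5 (O(not g ⊃ not v)) is O(v ⊃ g), and O(v) is already established, so O(g).
Premise 7 is O(g ⊃ not u); since O(g), deontic closure gives O(not u).
Premise 3 is O(not u ⊃ n); since O(not u), deontic closure gives O(n).
Applying K to premise 2 (O(n ⊃ not j)) and O(n) yields O(not j).
Yet premise 9 states O(j).
We now have both O(not j) and O(j) — j is simultaneously obligatory and forbidden, violating the D-axiom.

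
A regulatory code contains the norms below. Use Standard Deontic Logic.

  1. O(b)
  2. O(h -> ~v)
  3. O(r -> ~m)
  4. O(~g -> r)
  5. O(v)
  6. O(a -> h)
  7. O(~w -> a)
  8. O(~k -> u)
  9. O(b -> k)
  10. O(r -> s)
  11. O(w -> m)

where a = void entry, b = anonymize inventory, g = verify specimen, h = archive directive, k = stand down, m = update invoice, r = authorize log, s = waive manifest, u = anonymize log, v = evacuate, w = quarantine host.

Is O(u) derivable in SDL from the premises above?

Premise 8 is O(~k -> u), but O(~k) is not derivable from the premises, so it does not yield O(u).
No other premise forces O(u). An ideal world satisfying every premise can still have u false, so O(u) is not derivable.

No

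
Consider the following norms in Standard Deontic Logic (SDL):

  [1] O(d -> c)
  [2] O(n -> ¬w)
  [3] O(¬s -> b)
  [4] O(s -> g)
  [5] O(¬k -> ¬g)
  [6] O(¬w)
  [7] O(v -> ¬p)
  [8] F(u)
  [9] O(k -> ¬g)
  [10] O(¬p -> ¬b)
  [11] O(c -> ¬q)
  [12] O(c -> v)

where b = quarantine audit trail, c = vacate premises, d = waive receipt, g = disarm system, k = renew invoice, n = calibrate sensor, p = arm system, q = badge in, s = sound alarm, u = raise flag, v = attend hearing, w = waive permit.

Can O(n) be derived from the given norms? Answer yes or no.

No

Premise 2 is O(n -> ¬w); even if O(¬w) held, inferring O(n) would be affirming the consequent — invalid.
No other premise forces O(n). An ideal world satisfying every premise can still have n false, so O(n) is not derivable.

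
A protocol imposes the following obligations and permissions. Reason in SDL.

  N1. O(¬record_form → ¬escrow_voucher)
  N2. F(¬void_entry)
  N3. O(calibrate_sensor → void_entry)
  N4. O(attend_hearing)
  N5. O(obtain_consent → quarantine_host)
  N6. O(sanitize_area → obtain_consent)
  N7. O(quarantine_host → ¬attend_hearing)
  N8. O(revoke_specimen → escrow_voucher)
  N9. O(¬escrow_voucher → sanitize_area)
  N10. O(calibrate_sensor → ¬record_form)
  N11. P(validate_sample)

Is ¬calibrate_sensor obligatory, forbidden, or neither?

Obligatory

Premise 4 gives O(attend_hearing).
The contrapositive of premise 7 (O(quarantine_host → ¬attend_hearing)) is O(attend_hearing → ¬quarantine_host), and O(attend_hearing) is already established, so O(¬quarantine_host).
Premise 5, O(obtain_consent → quarantine_host), contraposes to O(¬quarantine_host → ¬obtain_consent); with O(¬quarantine_host) we get O(¬obtain_consent).
The contrapositive of premise 6 (O(sanitize_area → obtain_consent)) is O(¬obtain_consent → ¬sanitize_area), and O(¬obtain_consent) is already established, so O(¬sanitize_area).
Premise 9 is O(¬escrow_voucher → sanitize_area); contrapositively O(¬sanitize_area → escrow_voucher). Since O(¬sanitize_area) holds, K gives O(escrow_voucher).
Premise 1, O(¬record_form → ¬escrow_voucher), contraposes to O(escrow_voucher → record_form); with O(escrow_voucher) we get O(record_form).
Premise 10, O(calibrate_sensor → ¬record_form), contraposes to O(record_form → ¬calibrate_sensor); with O(record_form) we get O(¬calibrate_sensor).
Premises 2, 3, 8, 11 do not contribute to this derivation.
Hence ¬calibrate_sensor is obligatory.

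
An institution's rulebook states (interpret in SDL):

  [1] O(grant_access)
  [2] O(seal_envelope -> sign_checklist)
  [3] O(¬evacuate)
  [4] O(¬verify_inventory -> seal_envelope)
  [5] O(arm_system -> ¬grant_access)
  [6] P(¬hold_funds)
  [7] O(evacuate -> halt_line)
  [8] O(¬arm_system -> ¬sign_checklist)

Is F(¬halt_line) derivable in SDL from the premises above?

Premise 7 is O(evacuate -> halt_line), but O(evacuate) is not derivable from the premises, so it does not yield O(halt_line).
No other premise forces O(halt_line). An ideal world satisfying every premise can still have ¬halt_line true, so F(¬halt_line) is not derivable.

No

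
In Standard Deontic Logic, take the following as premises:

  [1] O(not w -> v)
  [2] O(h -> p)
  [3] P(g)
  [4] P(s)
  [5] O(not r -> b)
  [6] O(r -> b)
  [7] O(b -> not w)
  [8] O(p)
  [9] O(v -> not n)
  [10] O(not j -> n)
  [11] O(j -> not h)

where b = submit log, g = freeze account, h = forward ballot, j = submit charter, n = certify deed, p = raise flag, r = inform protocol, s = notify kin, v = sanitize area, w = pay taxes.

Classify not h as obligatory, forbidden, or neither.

Premises 5 and 6 are O(not r -> b) and O(r -> b); every ideal world satisfies not r or r, so in either case b holds — hence O(b).
From O(b) and premise 7, O(b -> not w), we obtain O(not w).
With premise 1, O(not w -> v), the K-axiom yields O(v).
Applying K to premise 9 (O(v -> not n)) and O(v) yields O(not n).
The contrapositive of premise 10 (O(not j -> n)) is O(not n -> j), and O(not n) is already established, so O(j).
Premise 11 is O(j -> not h); since O(j), deontic closure gives O(not h).
Premises 2, 3, 4, 8 do not contribute to this derivation.
Hence not h is obligatory.

Obligatory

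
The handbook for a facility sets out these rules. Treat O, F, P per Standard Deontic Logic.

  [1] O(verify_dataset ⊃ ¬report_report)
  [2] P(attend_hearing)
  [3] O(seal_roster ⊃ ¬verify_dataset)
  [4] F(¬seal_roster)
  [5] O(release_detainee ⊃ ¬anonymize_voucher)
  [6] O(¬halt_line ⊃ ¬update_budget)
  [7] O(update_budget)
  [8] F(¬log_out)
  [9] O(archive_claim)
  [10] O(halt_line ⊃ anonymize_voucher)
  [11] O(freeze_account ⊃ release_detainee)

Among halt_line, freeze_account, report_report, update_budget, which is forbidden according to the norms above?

Premise 7 states O(update_budget) outright.
Premise 6, O(¬halt_line ⊃ ¬update_budget), contraposes to O(update_budget ⊃ halt_line); with O(update_budget) we get O(halt_line).
From O(halt_line) and premise 10, O(halt_line ⊃ anonymize_voucher), we obtain O(anonymize_voucher).
Premise 5 is O(release_detainee ⊃ ¬anonymize_voucher); contrapositively O(anonymize_voucher ⊃ ¬release_detainee). Since O(anonymize_voucher) holds, K gives O(¬release_detainee).
Premise 11, O(freeze_account ⊃ release_detainee), contraposes to O(¬release_detainee ⊃ ¬freeze_account); with O(¬release_detainee) we get O(¬freeze_account).
So O(¬freeze_account) holds, i.e. freeze_account is forbidden. None of the other listed options is forbidden under the premises.

freeze_account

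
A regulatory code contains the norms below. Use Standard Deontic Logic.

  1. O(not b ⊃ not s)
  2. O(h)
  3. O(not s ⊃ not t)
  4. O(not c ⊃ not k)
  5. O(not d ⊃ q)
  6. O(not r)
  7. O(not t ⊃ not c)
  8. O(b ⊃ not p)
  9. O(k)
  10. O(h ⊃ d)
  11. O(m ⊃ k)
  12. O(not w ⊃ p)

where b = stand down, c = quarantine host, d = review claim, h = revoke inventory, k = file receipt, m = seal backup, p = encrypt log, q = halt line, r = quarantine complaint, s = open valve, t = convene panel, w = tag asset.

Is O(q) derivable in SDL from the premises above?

No

Premise 5 is O(not d ⊃ q), but O(not d) is not derivable from the premises, so it does not yield O(q).
No other premise forces O(q). An ideal world satisfying every premise can still have q false, so O(q) is not derivable.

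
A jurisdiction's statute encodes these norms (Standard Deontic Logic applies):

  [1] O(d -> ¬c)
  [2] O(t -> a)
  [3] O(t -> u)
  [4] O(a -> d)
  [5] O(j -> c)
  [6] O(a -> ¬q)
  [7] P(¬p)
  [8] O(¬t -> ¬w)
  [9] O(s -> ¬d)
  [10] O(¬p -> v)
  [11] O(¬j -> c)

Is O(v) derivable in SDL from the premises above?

Premise 10 is O(¬p -> v), but O(¬p) is not derivable from the premises (the permission P(¬p) asserts only ¬O(p), not O(¬p)), so it does not yield O(v).
No other premise forces O(v). An ideal world satisfying every premise can still have v false, so O(v) is not derivable.

No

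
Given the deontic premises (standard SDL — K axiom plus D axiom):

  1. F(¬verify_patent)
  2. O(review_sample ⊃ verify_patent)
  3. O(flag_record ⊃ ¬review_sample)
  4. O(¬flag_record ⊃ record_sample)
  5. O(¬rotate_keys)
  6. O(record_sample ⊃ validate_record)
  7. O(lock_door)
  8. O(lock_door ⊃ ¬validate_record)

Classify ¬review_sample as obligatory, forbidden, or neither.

Premise 7 states O(lock_door) outright.
With premise 8, O(lock_door ⊃ ¬validate_record), the K-axiom yields O(¬validate_record).
Premise 6 is O(record_sample ⊃ validate_record); contrapositively O(¬validate_record ⊃ ¬record_sample). Since O(¬validate_record) holds, K gives O(¬record_sample).
Premise 4 is O(¬flag_record ⊃ record_sample); contrapositively O(¬record_sample ⊃ flag_record). Since O(¬record_sample) holds, K gives O(flag_record).
With premise 3, O(flag_record ⊃ ¬review_sample), the K-axiom yields O(¬review_sample).
Premises 1, 2, 5 do not contribute to this derivation.
Hence ¬review_sample is obligatory.

Obligatory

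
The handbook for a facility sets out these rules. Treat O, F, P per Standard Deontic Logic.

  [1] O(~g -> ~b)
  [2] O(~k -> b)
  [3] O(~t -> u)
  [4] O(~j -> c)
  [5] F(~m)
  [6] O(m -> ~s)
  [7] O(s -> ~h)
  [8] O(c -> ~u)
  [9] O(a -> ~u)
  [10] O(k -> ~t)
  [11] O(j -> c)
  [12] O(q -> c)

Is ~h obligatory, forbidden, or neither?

Premise 7 is O(s -> ~h), but O(s) is not derivable from the premises, so it does not yield O(~h).
No premise or chain of K-axiom applications forces O(~h), and none forces O(h). So ~h is neither obligatory nor forbidden under these norms.

Neither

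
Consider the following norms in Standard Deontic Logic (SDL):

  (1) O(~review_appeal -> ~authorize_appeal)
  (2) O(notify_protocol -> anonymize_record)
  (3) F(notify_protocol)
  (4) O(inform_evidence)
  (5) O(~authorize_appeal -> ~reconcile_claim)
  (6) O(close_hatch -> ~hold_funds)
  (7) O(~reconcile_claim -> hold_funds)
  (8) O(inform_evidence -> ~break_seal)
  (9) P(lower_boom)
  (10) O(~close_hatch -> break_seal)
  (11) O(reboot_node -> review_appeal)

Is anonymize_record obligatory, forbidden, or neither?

Neither

Premise 2 is O(notify_protocol -> anonymize_record), but O(notify_protocol) is not derivable from the premises, so it does not yield O(anonymize_record).
No premise or chain of K-axiom applications forces O(anonymize_record), and none forces O(~anonymize_record). So anonymize_record is neither obligatory nor forbidden under these norms.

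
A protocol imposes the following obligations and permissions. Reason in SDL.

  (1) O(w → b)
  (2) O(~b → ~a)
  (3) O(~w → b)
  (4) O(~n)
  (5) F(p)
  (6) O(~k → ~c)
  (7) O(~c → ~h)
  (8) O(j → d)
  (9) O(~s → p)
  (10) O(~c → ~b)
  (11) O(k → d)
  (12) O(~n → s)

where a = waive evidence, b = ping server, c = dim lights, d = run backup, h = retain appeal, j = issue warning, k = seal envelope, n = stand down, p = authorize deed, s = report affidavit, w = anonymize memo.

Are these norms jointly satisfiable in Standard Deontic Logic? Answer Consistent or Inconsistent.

Consistent

Premise 9 is O(~s → p), but O(~s) is not derivable from the premises, so it does not yield O(p).
So O(p) is not derivable, and the apparent clash with O(~p) does not arise.
A world satisfying every obligation exists (e.g. a=false, b=true, c=true, d=true, h=false, j=false, k=true, n=false, p=false, s=true, w=false); no atom is both obligatory and forbidden, so the set is consistent.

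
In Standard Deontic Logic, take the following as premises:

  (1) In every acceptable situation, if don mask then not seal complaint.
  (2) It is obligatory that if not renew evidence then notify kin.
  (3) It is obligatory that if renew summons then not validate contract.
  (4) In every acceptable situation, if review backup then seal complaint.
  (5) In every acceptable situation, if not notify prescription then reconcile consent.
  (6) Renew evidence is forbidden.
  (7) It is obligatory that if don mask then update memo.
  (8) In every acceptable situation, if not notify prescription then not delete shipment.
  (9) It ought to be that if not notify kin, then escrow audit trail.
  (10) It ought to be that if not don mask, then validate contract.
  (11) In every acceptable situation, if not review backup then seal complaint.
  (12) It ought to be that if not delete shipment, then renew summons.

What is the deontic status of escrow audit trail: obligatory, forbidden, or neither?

Premise 9 is O(¬notify_kin → escrow_audit_trail), but O(¬notify_kin) is not derivable from the premises, so it does not yield O(escrow_audit_trail).
No premise or chain of K-axiom applications forces O(escrow_audit_trail), and none forces O(¬escrow_audit_trail). So escrow_audit_trail is neither obligatory nor forbidden under these norms.

Neither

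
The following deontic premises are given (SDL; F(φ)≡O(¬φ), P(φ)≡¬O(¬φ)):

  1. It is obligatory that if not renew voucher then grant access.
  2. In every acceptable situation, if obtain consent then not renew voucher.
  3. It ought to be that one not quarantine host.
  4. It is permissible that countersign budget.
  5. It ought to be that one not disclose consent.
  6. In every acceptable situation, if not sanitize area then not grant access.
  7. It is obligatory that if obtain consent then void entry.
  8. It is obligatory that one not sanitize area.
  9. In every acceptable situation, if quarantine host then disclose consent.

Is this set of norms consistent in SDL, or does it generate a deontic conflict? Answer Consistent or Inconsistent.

Consistent

Premise 9 is O(quarantine_host → disclose_consent), but O(quarantine_host) is not derivable from the premises, so it does not yield O(disclose_consent).
So O(disclose_consent) is not derivable, and the apparent clash with O(¬disclose_consent) does not arise.
A world satisfying every obligation exists (e.g. countersign_budget=false, disclose_consent=false, grant_access=false, obtain_consent=false, quarantine_host=false, renew_voucher=true, sanitize_area=false, void_entry=false); no atom is both obligatory and forbidden, so the set is consistent.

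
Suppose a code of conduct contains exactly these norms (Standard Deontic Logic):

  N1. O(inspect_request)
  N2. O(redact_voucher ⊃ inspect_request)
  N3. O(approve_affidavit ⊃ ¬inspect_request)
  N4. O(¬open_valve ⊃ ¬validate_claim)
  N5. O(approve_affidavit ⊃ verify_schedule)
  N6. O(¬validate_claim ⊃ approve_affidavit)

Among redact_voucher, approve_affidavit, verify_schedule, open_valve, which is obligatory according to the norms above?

Premise 1 gives O(inspect_request).
Premise 3, O(approve_affidavit ⊃ ¬inspect_request), contraposes to O(inspect_request ⊃ ¬approve_affidavit); with O(inspect_request) we get O(¬approve_affidavit).
Premise 6 is O(¬validate_claim ⊃ approve_affidavit); contrapositively O(¬approve_affidavit ⊃ validate_claim). Since O(¬approve_affidavit) holds, K gives O(validate_claim).
Premise 4, O(¬open_valve ⊃ ¬validate_claim), contraposes to O(validate_claim ⊃ open_valve); with O(validate_claim) we get O(open_valve).
So O(open_valve) holds — open_valve is obligatory. None of the other listed options is made obligatory by any chain of premises.

open_valve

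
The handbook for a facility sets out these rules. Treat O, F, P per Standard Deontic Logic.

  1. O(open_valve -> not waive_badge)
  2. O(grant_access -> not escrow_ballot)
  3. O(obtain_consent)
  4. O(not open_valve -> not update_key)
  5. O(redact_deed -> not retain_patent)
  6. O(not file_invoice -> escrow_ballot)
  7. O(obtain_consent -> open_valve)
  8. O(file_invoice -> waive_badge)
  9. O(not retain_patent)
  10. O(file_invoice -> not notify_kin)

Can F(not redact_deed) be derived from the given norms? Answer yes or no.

No

Premise 5 is O(redact_deed -> not retain_patent); even if O(not retain_patent) held, inferring O(redact_deed) would be affirming the consequent — invalid.
No other premise forces O(redact_deed). An ideal world satisfying every premise can still have not redact_deed true, so F(not redact_deed) is not derivable.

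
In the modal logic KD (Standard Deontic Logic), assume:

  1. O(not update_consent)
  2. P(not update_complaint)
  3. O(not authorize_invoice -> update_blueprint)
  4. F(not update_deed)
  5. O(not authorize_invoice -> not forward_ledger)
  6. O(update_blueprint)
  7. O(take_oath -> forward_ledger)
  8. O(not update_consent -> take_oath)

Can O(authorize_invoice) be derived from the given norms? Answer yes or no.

Yes

Premise 1 states O(not update_consent) outright.
Premise 8 is O(not update_consent -> take_oath); since O(not update_consent), deontic closure gives O(take_oath).
From O(take_oath) and premise 7, O(take_oath -> forward_ledger), we obtain O(forward_ledger).
Premise 5, O(not authorize_invoice -> not forward_ledger), contraposes to O(forward_ledger -> authorize_invoice); with O(forward_ledger) we get O(authorize_invoice).
Premises 2, 3, 4, 6 do not contribute to this derivation.
So O(authorize_invoice) follows.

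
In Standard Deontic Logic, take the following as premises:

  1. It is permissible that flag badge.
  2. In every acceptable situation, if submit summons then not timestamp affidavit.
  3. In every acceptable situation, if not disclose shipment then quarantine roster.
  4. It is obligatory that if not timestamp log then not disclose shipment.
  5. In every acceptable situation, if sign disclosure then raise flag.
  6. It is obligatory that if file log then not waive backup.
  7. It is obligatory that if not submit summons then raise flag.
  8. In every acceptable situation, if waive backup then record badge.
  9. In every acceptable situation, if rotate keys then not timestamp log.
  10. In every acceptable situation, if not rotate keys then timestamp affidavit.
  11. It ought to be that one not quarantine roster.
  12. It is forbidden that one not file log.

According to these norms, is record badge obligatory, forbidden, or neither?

Premise 8 is O(waive_backup → record_badge), but O(waive_backup) is not derivable from the premises, so it does not yield O(record_badge).
No premise or chain of K-axiom applications forces O(record_badge), and none forces O(¬record_badge). So record_badge is neither obligatory nor forbidden under these norms.

Neither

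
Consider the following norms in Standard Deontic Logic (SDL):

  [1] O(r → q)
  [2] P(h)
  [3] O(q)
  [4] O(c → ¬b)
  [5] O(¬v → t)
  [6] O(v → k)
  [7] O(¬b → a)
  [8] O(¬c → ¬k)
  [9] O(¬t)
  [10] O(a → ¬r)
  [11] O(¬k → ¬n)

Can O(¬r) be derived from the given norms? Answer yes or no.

Yes

Premise 9 gives O(¬t).
The contrapositive of premise 5 (O(¬v → t)) is O(¬t → v), and O(¬t) is already established, so O(v).
From O(v) and premise 6, O(v → k), we obtain O(k).
The contrapositive of premise 8 (O(¬c → ¬k)) is O(k → c), and O(k) is already established, so O(c).
Premise 4 is O(c → ¬b); since O(c), deontic closure gives O(¬b).
Applying K to premise 7 (O(¬b → a)) and O(¬b) yields O(a).
Premise 10 is O(a → ¬r); since O(a), deontic closure gives O(¬r).
Premises 1, 2, 3, 11 do not contribute to this derivation.
So O(¬r) follows.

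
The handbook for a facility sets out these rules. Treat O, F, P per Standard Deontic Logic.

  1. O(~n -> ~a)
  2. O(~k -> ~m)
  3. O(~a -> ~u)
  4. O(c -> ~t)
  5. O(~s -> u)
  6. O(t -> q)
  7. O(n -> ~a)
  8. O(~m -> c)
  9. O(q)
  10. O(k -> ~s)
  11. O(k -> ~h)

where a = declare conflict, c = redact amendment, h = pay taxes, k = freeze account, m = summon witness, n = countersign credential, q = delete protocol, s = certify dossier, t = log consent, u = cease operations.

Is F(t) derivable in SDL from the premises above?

Yes

Premises 7 and 1 cover both cases: O(n -> ~a) and O(~n -> ~a). Since n ∨ ~n is a tautology, O(~a) follows.
Applying K to premise 3 (O(~a -> ~u)) and O(~a) yields O(~u).
The contrapositive of premise 5 (O(~s -> u)) is O(~u -> s), and O(~u) is already established, so O(s).
Premise 10 is O(k -> ~s); contrapositively O(s -> ~k). Since O(s) holds, K gives O(~k).
Premise 2 is O(~k -> ~m); since O(~k), deontic closure gives O(~m).
With premise 8, O(~m -> c), the K-axiom yields O(c).
From O(c) and premise 4, O(c -> ~t), we obtain O(~t).
Premises 6, 9, 11 do not contribute to this derivation.
So O(~t) holds, i.e. F(t). The claim follows.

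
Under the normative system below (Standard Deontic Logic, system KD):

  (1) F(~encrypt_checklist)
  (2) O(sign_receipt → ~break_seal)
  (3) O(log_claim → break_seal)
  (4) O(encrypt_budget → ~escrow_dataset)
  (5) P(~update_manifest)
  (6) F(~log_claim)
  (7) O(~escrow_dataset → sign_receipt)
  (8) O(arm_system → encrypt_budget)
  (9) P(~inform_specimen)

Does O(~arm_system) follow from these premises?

Yes

Premise 6 is F(~log_claim), i.e. O(log_claim).
With premise 3, O(log_claim → break_seal), the K-axiom yields O(break_seal).
The contrapositive of premise 2 (O(sign_receipt → ~break_seal)) is O(break_seal → ~sign_receipt), and O(break_seal) is already established, so O(~sign_receipt).
Premise 7 is O(~escrow_dataset → sign_receipt); contrapositively O(~sign_receipt → escrow_dataset). Since O(~sign_receipt) holds, K gives O(escrow_dataset).
Premise 4 is O(encrypt_budget → ~escrow_dataset); contrapositively O(escrow_dataset → ~encrypt_budget). Since O(escrow_dataset) holds, K gives O(~encrypt_budget).
The contrapositive of premise 8 (O(arm_system → encrypt_budget)) is O(~encrypt_budget → ~arm_system), and O(~encrypt_budget) is already established, so O(~arm_system).
Premises 1, 5, 9 do not contribute to this derivation.
So O(~arm_system) follows.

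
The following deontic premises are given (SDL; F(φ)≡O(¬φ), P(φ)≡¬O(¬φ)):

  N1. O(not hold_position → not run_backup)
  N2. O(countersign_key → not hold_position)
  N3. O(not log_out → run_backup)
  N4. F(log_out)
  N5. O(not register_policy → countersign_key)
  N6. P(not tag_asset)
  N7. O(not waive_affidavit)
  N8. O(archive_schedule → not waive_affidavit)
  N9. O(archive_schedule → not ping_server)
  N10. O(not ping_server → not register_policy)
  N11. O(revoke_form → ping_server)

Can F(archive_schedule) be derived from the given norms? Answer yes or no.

Premise 4 is F(log_out), i.e. O(not log_out).
Applying K to premise 3 (O(not log_out → run_backup)) and O(not log_out) yields O(run_backup).
Premise 1 is O(not hold_position → not run_backup); contrapositively O(run_backup → hold_position). Since O(run_backup) holds, K gives O(hold_position).
The contrapositive of premise 2 (O(countersign_key → not hold_position)) is O(hold_position → not countersign_key), and O(hold_position) is already established, so O(not countersign_key).
Premise 5, O(not register_policy → countersign_key), contraposes to O(not countersign_key → register_policy); with O(not countersign_key) we get O(register_policy).
Premise 10 is O(not ping_server → not register_policy); contrapositively O(register_policy → ping_server). Since O(register_policy) holds, K gives O(ping_server).
Premise 9 is O(archive_schedule → not ping_server); contrapositively O(ping_server → not archive_schedule). Since O(ping_server) holds, K gives O(not archive_schedule).
Premises 6, 7, 8, 11 do not contribute to this derivation.
So O(not archive_schedule) holds, i.e. F(archive_schedule). The claim follows.

Yes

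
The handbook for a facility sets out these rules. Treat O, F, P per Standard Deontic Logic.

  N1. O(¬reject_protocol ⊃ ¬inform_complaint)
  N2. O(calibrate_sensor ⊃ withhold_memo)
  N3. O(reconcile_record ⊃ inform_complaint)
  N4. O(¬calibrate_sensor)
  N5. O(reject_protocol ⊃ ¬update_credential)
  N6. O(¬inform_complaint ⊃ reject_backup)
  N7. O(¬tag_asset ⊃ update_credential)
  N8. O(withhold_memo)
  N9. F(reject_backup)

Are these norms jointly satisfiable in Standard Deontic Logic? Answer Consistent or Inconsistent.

Premise 2 is O(calibrate_sensor ⊃ withhold_memo); even if O(withhold_memo) held, inferring O(calibrate_sensor) would be affirming the consequent — invalid.
So O(calibrate_sensor) is not derivable, and the apparent clash with O(¬calibrate_sensor) does not arise.
A world satisfying every obligation exists (e.g. calibrate_sensor=false, inform_complaint=true, reconcile_record=false, reject_backup=false, reject_protocol=true, tag_asset=true, update_credential=false, withhold_memo=true); no atom is both obligatory and forbidden, so the set is consistent.

Consistent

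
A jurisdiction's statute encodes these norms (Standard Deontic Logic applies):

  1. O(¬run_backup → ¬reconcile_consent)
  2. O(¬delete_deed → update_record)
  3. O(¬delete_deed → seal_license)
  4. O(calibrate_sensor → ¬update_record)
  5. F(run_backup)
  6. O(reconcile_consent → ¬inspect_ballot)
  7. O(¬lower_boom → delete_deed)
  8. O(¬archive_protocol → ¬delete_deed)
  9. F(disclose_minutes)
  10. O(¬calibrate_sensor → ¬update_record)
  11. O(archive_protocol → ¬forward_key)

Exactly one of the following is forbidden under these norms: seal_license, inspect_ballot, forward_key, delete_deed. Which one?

forward_key

Premises 4 and 10 are O(calibrate_sensor → ¬update_record) and O(¬calibrate_sensor → ¬update_record); every ideal world satisfies calibrate_sensor or ¬calibrate_sensor, so in either case ¬update_record holds — hence O(¬update_record).
Premise 2, O(¬delete_deed → update_record), contraposes to O(¬update_record → delete_deed); with O(¬update_record) we get O(delete_deed).
Premise 8, O(¬archive_protocol → ¬delete_deed), contraposes to O(delete_deed → archive_protocol); with O(delete_deed) we get O(archive_protocol).
With premise 11, O(archive_protocol → ¬forward_key), the K-axiom yields O(¬forward_key).
So O(¬forward_key) holds, i.e. forward_key is forbidden. None of the other listed options is forbidden under the premises.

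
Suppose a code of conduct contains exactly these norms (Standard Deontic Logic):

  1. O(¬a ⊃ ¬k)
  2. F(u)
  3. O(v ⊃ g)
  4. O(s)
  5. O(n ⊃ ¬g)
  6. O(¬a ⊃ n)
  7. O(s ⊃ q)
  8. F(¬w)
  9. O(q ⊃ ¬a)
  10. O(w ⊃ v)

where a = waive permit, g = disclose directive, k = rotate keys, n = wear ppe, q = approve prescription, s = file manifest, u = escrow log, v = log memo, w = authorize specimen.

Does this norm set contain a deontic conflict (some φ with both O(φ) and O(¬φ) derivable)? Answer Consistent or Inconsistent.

Premise 8, F(¬w), is equivalent to O(w).
From O(w) and premise 10, O(w ⊃ v), we obtain O(v).
From O(v) and premise 3, O(v ⊃ g), we obtain O(g).
Premise 5 is O(n ⊃ ¬g); contrapositively O(g ⊃ ¬n). Since O(g) holds, K gives O(¬n).
Premise 6 is O(¬a ⊃ n); contrapositively O(¬n ⊃ a). Since O(¬n) holds, K gives O(a).
Premise 9, O(q ⊃ ¬a), contraposes to O(a ⊃ ¬q); with O(a) we get O(¬q).
The contrapositive of premise 7 (O(s ⊃ q)) is O(¬q ⊃ ¬s), and O(¬q) is already established, so O(¬s).
Yet premise 4 states O(s).
We now have both O(¬s) and O(s) — s is simultaneously obligatory and forbidden, violating the D-axiom.

Inconsistent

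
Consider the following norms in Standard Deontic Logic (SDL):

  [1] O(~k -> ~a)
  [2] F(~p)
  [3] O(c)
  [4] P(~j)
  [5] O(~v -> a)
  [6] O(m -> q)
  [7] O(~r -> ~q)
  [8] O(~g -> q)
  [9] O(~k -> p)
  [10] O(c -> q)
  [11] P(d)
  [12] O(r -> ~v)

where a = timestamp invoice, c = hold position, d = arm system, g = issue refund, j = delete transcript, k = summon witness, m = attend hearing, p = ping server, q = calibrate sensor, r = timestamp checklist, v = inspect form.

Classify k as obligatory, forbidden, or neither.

Obligatory

Premise 3 states O(c) outright.
From O(c) and premise 10, O(c -> q), we obtain O(q).
Premise 7, O(~r -> ~q), contraposes to O(q -> r); with O(q) we get O(r).
From O(r) and premise 12, O(r -> ~v), we obtain O(~v).
Premise 5 is O(~v -> a); since O(~v), deontic closure gives O(a).
The contrapositive of premise 1 (O(~k -> ~a)) is O(a -> k), and O(a) is already established, so O(k).
Premises 2, 4, 6, 8, 9, 11 do not contribute to this derivation.
Hence k is obligatory.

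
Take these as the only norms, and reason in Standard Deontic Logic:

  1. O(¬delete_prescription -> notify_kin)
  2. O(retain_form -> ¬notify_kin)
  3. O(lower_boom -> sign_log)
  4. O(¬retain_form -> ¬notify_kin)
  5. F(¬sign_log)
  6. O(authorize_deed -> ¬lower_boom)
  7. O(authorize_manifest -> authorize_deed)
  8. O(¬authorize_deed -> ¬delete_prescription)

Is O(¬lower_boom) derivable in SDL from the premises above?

Yes

By case analysis on ¬retain_form: premise 4 gives O(¬retain_form -> ¬notify_kin) and premise 2 gives O(retain_form -> ¬notify_kin), so O(¬notify_kin) either way.
Premise 1 is O(¬delete_prescription -> notify_kin); contrapositively O(¬notify_kin -> delete_prescription). Since O(¬notify_kin) holds, K gives O(delete_prescription).
The contrapositive of premise 8 (O(¬authorize_deed -> ¬delete_prescription)) is O(delete_prescription -> authorize_deed), and O(delete_prescription) is already established, so O(authorize_deed).
Premise 6 is O(authorize_deed -> ¬lower_boom); since O(authorize_deed), deontic closure gives O(¬lower_boom).
Premises 3, 5, 7 do not contribute to this derivation.
So O(¬lower_boom) follows.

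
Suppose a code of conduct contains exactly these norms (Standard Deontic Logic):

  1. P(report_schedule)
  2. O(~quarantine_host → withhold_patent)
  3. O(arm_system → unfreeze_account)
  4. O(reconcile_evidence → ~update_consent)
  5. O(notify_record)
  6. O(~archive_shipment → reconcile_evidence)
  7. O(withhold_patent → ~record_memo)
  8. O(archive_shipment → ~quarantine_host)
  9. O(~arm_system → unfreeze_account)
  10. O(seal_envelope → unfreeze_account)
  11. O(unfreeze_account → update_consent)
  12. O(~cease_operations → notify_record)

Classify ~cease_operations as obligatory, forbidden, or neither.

Premise 12 is O(~cease_operations → notify_record); even if O(notify_record) held, inferring O(~cease_operations) would be affirming the consequent — invalid.
No premise or chain of K-axiom applications forces O(~cease_operations), and none forces O(cease_operations). So ~cease_operations is neither obligatory nor forbidden under these norms.

Neither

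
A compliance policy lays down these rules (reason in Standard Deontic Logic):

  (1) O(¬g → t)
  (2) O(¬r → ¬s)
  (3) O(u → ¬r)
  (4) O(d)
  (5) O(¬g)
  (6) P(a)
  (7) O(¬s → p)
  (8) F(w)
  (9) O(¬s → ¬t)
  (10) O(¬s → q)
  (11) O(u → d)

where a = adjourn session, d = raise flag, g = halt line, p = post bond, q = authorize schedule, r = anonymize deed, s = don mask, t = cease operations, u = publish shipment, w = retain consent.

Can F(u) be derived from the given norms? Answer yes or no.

Yes

Premise 5 states O(¬g) outright.
Applying K to premise 1 (O(¬g → t)) and O(¬g) yields O(t).
Premise 9 is O(¬s → ¬t); contrapositively O(t → s). Since O(t) holds, K gives O(s).
Premise 2 is O(¬r → ¬s); contrapositively O(s → r). Since O(s) holds, K gives O(r).
Premise 3 is O(u → ¬r); contrapositively O(r → ¬u). Since O(r) holds, K gives O(¬u).
Premises 4, 6, 7, 8, 10, 11 do not contribute to this derivation.
So O(¬u) holds, i.e. F(u). The claim follows.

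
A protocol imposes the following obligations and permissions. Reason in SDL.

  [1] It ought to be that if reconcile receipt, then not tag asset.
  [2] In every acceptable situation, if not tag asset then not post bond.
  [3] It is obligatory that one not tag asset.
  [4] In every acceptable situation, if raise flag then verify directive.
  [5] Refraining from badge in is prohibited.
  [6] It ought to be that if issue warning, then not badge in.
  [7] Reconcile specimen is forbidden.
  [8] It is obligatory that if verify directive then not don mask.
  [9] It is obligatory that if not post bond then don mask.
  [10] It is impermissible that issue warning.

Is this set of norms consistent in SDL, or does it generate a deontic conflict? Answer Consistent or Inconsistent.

Premise 6 is O(issue_warning → ¬badge_in), but O(issue_warning) is not derivable from the premises, so it does not yield O(¬badge_in).
So O(¬badge_in) is not derivable, and the apparent clash with O(badge_in) does not arise.
A world satisfying every obligation exists (e.g. badge_in=true, don_mask=true, issue_warning=false, post_bond=false, raise_flag=false, reconcile_receipt=false, reconcile_specimen=false, tag_asset=false, verify_directive=false); no atom is both obligatory and forbidden, so the set is consistent.

Consistent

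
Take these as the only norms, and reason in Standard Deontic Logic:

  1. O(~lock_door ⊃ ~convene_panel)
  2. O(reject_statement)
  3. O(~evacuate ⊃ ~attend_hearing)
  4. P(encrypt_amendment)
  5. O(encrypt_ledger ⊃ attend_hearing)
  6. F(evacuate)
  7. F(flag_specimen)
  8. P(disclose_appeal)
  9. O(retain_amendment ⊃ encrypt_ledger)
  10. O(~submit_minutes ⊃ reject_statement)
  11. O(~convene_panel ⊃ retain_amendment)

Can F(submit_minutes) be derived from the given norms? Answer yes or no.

Premise 10 is O(~submit_minutes ⊃ reject_statement); even if O(reject_statement) held, inferring O(~submit_minutes) would be affirming the consequent — invalid.
No other premise forces O(~submit_minutes). An ideal world satisfying every premise can still have submit_minutes true, so F(submit_minutes) is not derivable.

No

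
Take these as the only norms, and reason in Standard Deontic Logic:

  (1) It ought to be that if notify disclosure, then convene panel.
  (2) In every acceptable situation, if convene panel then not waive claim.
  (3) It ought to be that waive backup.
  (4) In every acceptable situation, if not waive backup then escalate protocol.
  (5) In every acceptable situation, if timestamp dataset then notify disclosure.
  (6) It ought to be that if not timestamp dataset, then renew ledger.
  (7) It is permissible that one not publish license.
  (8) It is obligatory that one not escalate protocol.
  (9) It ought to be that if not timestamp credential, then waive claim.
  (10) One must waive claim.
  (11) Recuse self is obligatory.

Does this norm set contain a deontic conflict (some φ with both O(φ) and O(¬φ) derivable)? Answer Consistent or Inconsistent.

Consistent

Premise 4 is O(¬waive_backup → escalate_protocol), but O(¬waive_backup) is not derivable from the premises, so it does not yield O(escalate_protocol).
So O(escalate_protocol) is not derivable, and the apparent clash with O(¬escalate_protocol) does not arise.
A world satisfying every obligation exists (e.g. convene_panel=false, escalate_protocol=false, notify_disclosure=false, publish_license=false, recuse_self=true, renew_ledger=true, timestamp_credential=false, timestamp_dataset=false, waive_backup=true, waive_claim=true); no atom is both obligatory and forbidden, so the set is consistent.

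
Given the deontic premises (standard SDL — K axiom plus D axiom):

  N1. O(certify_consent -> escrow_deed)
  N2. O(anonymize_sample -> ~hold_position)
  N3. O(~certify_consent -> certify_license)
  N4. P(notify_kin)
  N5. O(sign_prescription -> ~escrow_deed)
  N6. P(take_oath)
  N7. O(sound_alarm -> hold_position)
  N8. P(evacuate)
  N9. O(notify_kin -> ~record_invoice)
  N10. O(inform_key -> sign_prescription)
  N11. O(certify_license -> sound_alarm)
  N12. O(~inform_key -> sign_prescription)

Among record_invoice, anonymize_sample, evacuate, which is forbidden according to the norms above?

Premises 10 and 12 cover both cases: O(inform_key -> sign_prescription) and O(~inform_key -> sign_prescription). Since inform_key ∨ ~inform_key is a tautology, O(sign_prescription) follows.
Applying K to premise 5 (O(sign_prescription -> ~escrow_deed)) and O(sign_prescription) yields O(~escrow_deed).
The contrapositive of premise 1 (O(certify_consent -> escrow_deed)) is O(~escrow_deed -> ~certify_consent), and O(~escrow_deed) is already established, so O(~certify_consent).
Applying K to premise 3 (O(~certify_consent -> certify_license)) and O(~certify_consent) yields O(certify_license).
Premise 11 is O(certify_license -> sound_alarm); since O(certify_license), deontic closure gives O(sound_alarm).
Applying K to premise 7 (O(sound_alarm -> hold_position)) and O(sound_alarm) yields O(hold_position).
Premise 2 is O(anonymize_sample -> ~hold_position); contrapositively O(hold_position -> ~anonymize_sample). Since O(hold_position) holds, K gives O(~anonymize_sample).
So O(~anonymize_sample) holds, i.e. anonymize_sample is forbidden. None of the other listed options is forbidden under the premises.

anonymize_sample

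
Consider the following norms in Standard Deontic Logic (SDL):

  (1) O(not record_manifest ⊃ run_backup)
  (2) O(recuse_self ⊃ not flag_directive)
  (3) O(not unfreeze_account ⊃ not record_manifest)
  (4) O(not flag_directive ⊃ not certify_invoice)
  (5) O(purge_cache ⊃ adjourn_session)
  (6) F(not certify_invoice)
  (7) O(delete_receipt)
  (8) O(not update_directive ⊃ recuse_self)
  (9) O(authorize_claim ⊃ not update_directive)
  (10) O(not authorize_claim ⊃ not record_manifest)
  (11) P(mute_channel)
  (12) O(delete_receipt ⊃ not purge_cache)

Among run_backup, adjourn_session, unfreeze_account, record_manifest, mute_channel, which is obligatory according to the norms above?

run_backup

Premise 6 is F(not certify_invoice), i.e. O(certify_invoice).
Premise 4 is O(not flag_directive ⊃ not certify_invoice); contrapositively O(certify_invoice ⊃ flag_directive). Since O(certify_invoice) holds, K gives O(flag_directive).
Premise 2, O(recuse_self ⊃ not flag_directive), contraposes to O(flag_directive ⊃ not recuse_self); with O(flag_directive) we get O(not recuse_self).
Premise 8, O(not update_directive ⊃ recuse_self), contraposes to O(not recuse_self ⊃ update_directive); with O(not recuse_self) we get O(update_directive).
Premise 9 is O(authorize_claim ⊃ not update_directive); contrapositively O(update_directive ⊃ not authorize_claim). Since O(update_directive) holds, K gives O(not authorize_claim).
With premise 10, O(not authorize_claim ⊃ not record_manifest), the K-axiom yields O(not record_manifest).
Applying K to premise 1 (O(not record_manifest ⊃ run_backup)) and O(not record_manifest) yields O(run_backup).
So O(run_backup) holds — run_backup is obligatory. None of the other listed options is made obligatory by any chain of premises.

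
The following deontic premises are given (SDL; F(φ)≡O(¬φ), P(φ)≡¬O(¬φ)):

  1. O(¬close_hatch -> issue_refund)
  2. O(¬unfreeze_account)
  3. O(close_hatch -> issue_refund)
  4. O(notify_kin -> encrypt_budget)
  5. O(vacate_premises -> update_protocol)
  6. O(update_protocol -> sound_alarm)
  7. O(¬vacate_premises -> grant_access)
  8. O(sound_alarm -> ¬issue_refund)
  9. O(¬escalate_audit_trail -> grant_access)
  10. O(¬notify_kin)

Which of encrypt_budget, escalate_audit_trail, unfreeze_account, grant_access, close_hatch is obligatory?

Premises 1 and 3 are O(¬close_hatch -> issue_refund) and O(close_hatch -> issue_refund); every ideal world satisfies ¬close_hatch or close_hatch, so in either case issue_refund holds — hence O(issue_refund).
The contrapositive of premise 8 (O(sound_alarm -> ¬issue_refund)) is O(issue_refund -> ¬sound_alarm), and O(issue_refund) is already established, so O(¬sound_alarm).
Premise 6 is O(update_protocol -> sound_alarm); contrapositively O(¬sound_alarm -> ¬update_protocol). Since O(¬sound_alarm) holds, K gives O(¬update_protocol).
Premise 5, O(vacate_premises -> update_protocol), contraposes to O(¬update_protocol -> ¬vacate_premises); with O(¬update_protocol) we get O(¬vacate_premises).
With premise 7, O(¬vacate_premises -> grant_access), the K-axiom yields O(grant_access).
So O(grant_access) holds — grant_access is obligatory. None of the other listed options is made obligatory by any chain of premises.

grant_access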